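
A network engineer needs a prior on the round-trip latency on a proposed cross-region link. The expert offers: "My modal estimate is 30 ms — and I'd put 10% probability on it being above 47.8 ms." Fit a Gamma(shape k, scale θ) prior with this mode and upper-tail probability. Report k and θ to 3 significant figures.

Gamma(k,θ) with k>1 has mode (k−1)θ, so θ = 30/(k−1).
Need P(X < 47.8) = 0.9 with θ tied to k this way. Start at k = 2, θ = 30: P(X<47.8) ≈ 0.473.
Too low — raise k to concentrate. Iterating converges to k ≈ 9.65.
Then θ = 30/(9.65−1) ≈ 3.47.

k ≈ 9.65, θ ≈ 3.47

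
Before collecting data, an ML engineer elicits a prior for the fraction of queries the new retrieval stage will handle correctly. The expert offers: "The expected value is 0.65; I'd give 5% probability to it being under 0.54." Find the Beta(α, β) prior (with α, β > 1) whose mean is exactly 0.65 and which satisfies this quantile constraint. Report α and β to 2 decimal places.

With mean 0.65 fixed, write α = 0.65s, β = 0.35s where s = α+β.
Need P(θ < 0.54) = 0.05 under Beta(0.65s, 0.35s). Normal approximation: (q−m)/√(m(1−m)/s) ≈ z_{0.05} = -1.64, so s ≈ 0.65·0.35·(-1.64)²/(0.54−0.65)² = 50.9.
At s = 50.9: P(θ<0.54) ≈ 0.054. Adjusting to match 0.05 gives s ≈ 53.05.
So α = 0.65·53.05 ≈ 34.48, β = 0.35·53.05 ≈ 18.57.

α ≈ 34.48, β ≈ 18.57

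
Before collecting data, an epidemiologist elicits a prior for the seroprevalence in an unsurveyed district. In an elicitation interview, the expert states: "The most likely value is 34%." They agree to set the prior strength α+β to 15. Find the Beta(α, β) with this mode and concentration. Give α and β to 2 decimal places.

α = 5.42, β = 9.58

For α,β > 1 the Beta mode is (α−1)/(α+β−2). With α+β = 15, the mode is (α−1)/13.
Set (α−1)/13 = 0.34 → α = 1 + 0.34·13 = 5.42.
β = 15 − α = 9.58.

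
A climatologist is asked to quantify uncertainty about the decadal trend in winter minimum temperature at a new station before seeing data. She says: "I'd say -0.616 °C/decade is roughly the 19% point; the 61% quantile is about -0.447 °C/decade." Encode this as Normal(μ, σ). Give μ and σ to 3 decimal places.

μ = -0.488, σ = 0.146

For Normal(μ,σ), the p-quantile is μ + z_p·σ. Here z_{0.19} = -0.8779, z_{0.61} = 0.2793.
So -0.616 = μ − 0.8779σ and -0.447 = μ + 0.2793σ.
Subtracting: σ = (-0.447 − -0.616)/(0.2793 − (-0.8779)) = 0.146.
Then μ = -0.616 − (-0.8779)·0.146 = -0.488.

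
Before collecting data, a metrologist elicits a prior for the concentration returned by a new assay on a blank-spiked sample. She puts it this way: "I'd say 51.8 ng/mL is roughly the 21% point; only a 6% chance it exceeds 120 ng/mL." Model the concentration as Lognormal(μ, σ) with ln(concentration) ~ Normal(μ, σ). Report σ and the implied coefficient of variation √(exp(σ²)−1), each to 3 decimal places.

σ ≈ 0.356, CV ≈ 0.367

If T ~ Lognormal(μ,σ) then ln T ~ Normal(μ,σ), so the p-quantile of ln T is μ + z_p·σ.
ln(51.8) = 3.947 and ln(120) = 4.787; z_{0.21} = -0.8064, z_{0.94} = 1.555.
σ = (4.787 − 3.947)/(1.555 − (-0.8064)) = 0.356.
μ = 3.947 − (-0.8064)·0.356 = 4.234.
CV = √(exp(σ²)−1) = √(exp(0.1266)−1) = 0.367.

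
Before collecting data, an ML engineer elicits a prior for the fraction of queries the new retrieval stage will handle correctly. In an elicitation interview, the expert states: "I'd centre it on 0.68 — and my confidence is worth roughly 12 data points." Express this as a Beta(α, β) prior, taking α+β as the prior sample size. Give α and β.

α = 8.16, β = 3.84

Under the effective-sample-size interpretation, Beta(α, β) has prior mean α/(α+β) and prior sample size α+β.
So α+β = 12 and α/(α+β) = 0.68, giving α = 0.68·12 = 8.16 and β = 12 − 8.16 = 3.84.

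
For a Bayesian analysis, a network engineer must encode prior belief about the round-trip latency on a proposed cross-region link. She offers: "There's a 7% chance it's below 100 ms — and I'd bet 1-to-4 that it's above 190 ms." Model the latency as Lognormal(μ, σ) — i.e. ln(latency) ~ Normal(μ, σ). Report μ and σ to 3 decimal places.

μ ≈ 5.014, σ ≈ 0.277

If T ~ Lognormal(μ,σ) then ln T ~ Normal(μ,σ), so the p-quantile of ln T is μ + z_p·σ.
ln(100) = 4.605 and ln(190) = 5.247; z_{0.07} = -1.476, z_{0.8} = 0.8416.
σ = (5.247 − 4.605)/(0.8416 − (-1.476)) = 0.277.
μ = 4.605 − (-1.476)·0.277 = 5.014.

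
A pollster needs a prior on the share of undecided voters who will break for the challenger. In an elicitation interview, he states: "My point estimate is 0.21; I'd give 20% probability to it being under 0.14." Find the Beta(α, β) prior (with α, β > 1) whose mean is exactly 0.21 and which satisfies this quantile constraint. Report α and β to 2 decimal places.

With mean 0.21 fixed, write α = 0.21s, β = 0.79s where s = α+β.
Need P(θ < 0.14) = 0.2 under Beta(0.21s, 0.79s). Normal approximation: (q−m)/√(m(1−m)/s) ≈ z_{0.2} = -0.842, so s ≈ 0.21·0.79·(-0.842)²/(0.14−0.21)² = 24.0.
At s = 24.0: P(θ<0.14) ≈ 0.206. Adjusting to match 0.2 gives s ≈ 24.89.
So α = 0.21·24.89 ≈ 5.23, β = 0.79·24.89 ≈ 19.67.

α ≈ 5.23, β ≈ 19.67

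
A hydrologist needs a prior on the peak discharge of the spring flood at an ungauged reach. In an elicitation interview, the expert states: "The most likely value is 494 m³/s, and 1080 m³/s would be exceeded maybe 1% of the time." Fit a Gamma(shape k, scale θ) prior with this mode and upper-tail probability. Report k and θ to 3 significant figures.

Gamma(k,θ) with k>1 has mode (k−1)θ, so θ = 494/(k−1).
Need P(X < 1080) = 0.99 with θ tied to k this way. Start at k = 2, θ = 494: P(X<1080) ≈ 0.642.
Too low — raise k to concentrate. Iterating converges to k ≈ 8.89.
Then θ = 494/(8.89−1) ≈ 62.6.

k ≈ 8.89, θ ≈ 62.6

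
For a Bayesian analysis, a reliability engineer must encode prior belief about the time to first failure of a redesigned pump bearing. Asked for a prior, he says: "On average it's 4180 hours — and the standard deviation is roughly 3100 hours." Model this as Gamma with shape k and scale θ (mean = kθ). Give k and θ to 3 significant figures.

For Gamma(k, scale θ): mean = kθ, variance = kθ², so CV = 1/√k.
CV = SD/mean = 3100/4180 = 0.7416, hence k = 1/CV² = 1.82.
Then θ = mean/k = 4180/1.82 = 2300.

k ≈ 1.82, θ ≈ 2300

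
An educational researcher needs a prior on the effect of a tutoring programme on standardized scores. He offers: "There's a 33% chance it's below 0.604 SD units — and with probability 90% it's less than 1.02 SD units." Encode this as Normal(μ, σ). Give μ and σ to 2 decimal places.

μ = 0.71, σ = 0.24

For Normal(μ,σ), the p-quantile is μ + z_p·σ. Here z_{0.33} = -0.4399, z_{0.9} = 1.282.
So 0.604 = μ − 0.4399σ and 1.02 = μ + 1.282σ.
Subtracting: σ = (1.02 − 0.604)/(1.282 − (-0.4399)) = 0.24.
Then μ = 0.604 − (-0.4399)·0.24 = 0.71.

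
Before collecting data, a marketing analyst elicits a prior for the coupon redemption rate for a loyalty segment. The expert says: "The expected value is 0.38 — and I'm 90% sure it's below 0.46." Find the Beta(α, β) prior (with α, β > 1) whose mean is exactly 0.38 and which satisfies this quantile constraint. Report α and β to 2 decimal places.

With mean 0.38 fixed, write α = 0.38s, β = 0.62s where s = α+β.
Need P(θ < 0.46) = 0.9 under Beta(0.38s, 0.62s). Normal approximation: (q−m)/√(m(1−m)/s) ≈ z_{0.9} = 1.28, so s ≈ 0.38·0.62·(1.28)²/(0.46−0.38)² = 60.5.
At s = 60.5: P(θ<0.46) ≈ 0.898. Adjusting to match 0.9 gives s ≈ 61.37.
So α = 0.38·61.37 ≈ 23.32, β = 0.62·61.37 ≈ 38.05.

α ≈ 23.32, β ≈ 38.05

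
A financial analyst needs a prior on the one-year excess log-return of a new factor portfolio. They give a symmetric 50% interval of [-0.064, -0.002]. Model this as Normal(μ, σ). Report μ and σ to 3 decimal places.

μ = -0.033, σ = 0.046

A symmetric 50% interval runs μ ± z·σ with z = 0.6745.
Half-width = 0.031, so σ = 0.031/0.6745 = 0.046.
μ is the interval midpoint, -0.033.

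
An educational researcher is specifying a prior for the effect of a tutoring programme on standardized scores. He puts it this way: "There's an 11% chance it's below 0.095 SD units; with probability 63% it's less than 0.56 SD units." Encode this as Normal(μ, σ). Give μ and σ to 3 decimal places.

For Normal(μ,σ), the p-quantile is μ + z_p·σ. Here z_{0.11} = -1.227, z_{0.63} = 0.3319.
So 0.095 = μ − 1.227σ and 0.56 = μ + 0.3319σ.
Subtracting: σ = (0.56 − 0.095)/(0.3319 − (-1.227)) = 0.298.
Then μ = 0.095 − (-1.227)·0.298 = 0.461.

μ = 0.461, σ = 0.298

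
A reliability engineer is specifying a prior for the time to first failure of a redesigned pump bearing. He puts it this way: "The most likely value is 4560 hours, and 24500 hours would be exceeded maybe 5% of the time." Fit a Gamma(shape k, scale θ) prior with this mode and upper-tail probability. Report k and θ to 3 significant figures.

k ≈ 1.83, θ ≈ 5480

Gamma(k,θ) with k>1 has mode (k−1)θ, so θ = 4560/(k−1).
Need P(X < 24500) = 0.95 with θ tied to k this way. Start at k = 2, θ = 4560: P(X<24500) ≈ 0.970.
Too high — lower k to spread out. Iterating converges to k ≈ 1.83.
Then θ = 4560/(1.83−1) ≈ 5480.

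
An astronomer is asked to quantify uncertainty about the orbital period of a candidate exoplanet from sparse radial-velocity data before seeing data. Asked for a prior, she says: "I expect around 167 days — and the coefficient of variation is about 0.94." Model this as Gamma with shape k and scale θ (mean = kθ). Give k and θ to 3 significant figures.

k ≈ 1.13, θ ≈ 148

For Gamma(k, scale θ): mean = kθ, variance = kθ², so CV = 1/√k.
CV = 0.94, hence k = 1/CV² = 1.13.
Then θ = mean/k = 167/1.13 = 148.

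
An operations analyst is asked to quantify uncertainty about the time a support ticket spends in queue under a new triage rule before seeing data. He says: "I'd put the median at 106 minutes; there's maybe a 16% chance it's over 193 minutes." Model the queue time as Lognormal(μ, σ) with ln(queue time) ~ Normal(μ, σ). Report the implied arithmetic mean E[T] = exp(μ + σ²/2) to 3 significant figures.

E[T] ≈ 127 minutes

If T ~ Lognormal(μ,σ) then ln T ~ Normal(μ,σ), so the p-quantile of ln T is μ + z_p·σ.
ln(106) = 4.663 and ln(193) = 5.263; z_{0.5} = 0, z_{0.84} = 0.9945.
σ = (5.263 − 4.663)/(0.9945 − (0)) = 0.603.
μ = 4.663 − (0)·0.603 = 4.663.
E[T] = exp(μ + σ²/2) = exp(4.663 + 0.1816) = 127 minutes.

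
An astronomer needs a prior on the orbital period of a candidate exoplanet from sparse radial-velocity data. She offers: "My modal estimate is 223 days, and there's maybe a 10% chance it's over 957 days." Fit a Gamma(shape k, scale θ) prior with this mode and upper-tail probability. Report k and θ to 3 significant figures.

k ≈ 1.86, θ ≈ 260

Gamma(k,θ) with k>1 has mode (k−1)θ, so θ = 223/(k−1).
Need P(X < 957) = 0.9 with θ tied to k this way. Start at k = 2, θ = 223: P(X<957) ≈ 0.928.
Too high — lower k to spread out. Iterating converges to k ≈ 1.86.
Then θ = 223/(1.86−1) ≈ 260.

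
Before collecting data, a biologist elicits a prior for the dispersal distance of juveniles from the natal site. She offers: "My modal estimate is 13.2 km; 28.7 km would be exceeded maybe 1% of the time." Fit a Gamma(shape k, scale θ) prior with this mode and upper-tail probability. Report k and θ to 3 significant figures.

k ≈ 9.01, θ ≈ 1.65

Gamma(k,θ) with k>1 has mode (k−1)θ, so θ = 13.2/(k−1).
Need P(X < 28.7) = 0.99 with θ tied to k this way. Start at k = 2, θ = 13.2: P(X<28.7) ≈ 0.639.
Too low — raise k to concentrate. Iterating converges to k ≈ 9.01.
Then θ = 13.2/(9.01−1) ≈ 1.65.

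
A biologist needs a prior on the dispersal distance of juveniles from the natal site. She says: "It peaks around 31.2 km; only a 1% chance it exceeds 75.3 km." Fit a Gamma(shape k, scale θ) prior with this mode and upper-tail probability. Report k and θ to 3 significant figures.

Gamma(k,θ) with k>1 has mode (k−1)θ, so θ = 31.2/(k−1).
Need P(X < 75.3) = 0.99 with θ tied to k this way. Start at k = 2, θ = 31.2: P(X<75.3) ≈ 0.694.
Too low — raise k to concentrate. Iterating converges to k ≈ 7.09.
Then θ = 31.2/(7.09−1) ≈ 5.12.

k ≈ 7.09, θ ≈ 5.12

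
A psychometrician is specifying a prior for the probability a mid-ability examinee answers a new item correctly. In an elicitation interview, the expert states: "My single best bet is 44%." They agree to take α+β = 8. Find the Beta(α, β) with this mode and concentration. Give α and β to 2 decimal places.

α = 3.64, β = 4.36

For α,β > 1 the Beta mode is (α−1)/(α+β−2). With α+β = 8, the mode is (α−1)/6.
Set (α−1)/6 = 0.44 → α = 1 + 0.44·6 = 3.64.
β = 8 − α = 4.36.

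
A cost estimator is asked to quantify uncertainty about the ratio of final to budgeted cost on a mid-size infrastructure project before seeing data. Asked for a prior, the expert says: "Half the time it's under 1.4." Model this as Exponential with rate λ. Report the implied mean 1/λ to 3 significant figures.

mean ≈ 2.02

Exponential median = ln 2 / λ, so λ = ln 2 / 1.4 = 0.495.
Mean = 1/λ = 2.02.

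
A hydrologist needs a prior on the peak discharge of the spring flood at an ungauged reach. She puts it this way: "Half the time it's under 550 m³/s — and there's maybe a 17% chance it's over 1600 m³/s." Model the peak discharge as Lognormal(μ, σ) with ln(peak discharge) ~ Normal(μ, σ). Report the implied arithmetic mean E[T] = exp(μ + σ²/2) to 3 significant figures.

E[T] ≈ 1030 m³/s

If T ~ Lognormal(μ,σ) then ln T ~ Normal(μ,σ), so the p-quantile of ln T is μ + z_p·σ.
ln(550) = 6.31 and ln(1600) = 7.378; z_{0.5} = 0, z_{0.83} = 0.9542.
σ = (7.378 − 6.31)/(0.9542 − (0)) = 1.119.
μ = 6.31 − (0)·1.119 = 6.310.
E[T] = exp(μ + σ²/2) = exp(6.310 + 0.6262) = 1030 m³/s.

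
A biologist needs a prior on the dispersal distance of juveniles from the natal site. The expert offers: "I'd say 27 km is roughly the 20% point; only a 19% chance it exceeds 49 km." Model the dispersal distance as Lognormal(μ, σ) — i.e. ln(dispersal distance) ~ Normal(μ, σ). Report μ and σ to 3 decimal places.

μ ≈ 3.588, σ ≈ 0.347

If T ~ Lognormal(μ,σ) then ln T ~ Normal(μ,σ), so the p-quantile of ln T is μ + z_p·σ.
ln(27) = 3.296 and ln(49) = 3.892; z_{0.2} = -0.8416, z_{0.81} = 0.8779.
σ = (3.892 − 3.296)/(0.8779 − (-0.8416)) = 0.347.
μ = 3.296 − (-0.8416)·0.347 = 3.588.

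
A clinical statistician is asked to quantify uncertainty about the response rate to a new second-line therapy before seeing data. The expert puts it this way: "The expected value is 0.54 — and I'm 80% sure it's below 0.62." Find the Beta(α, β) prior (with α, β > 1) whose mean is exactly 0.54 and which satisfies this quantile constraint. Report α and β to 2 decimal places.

With mean 0.54 fixed, write α = 0.54s, β = 0.46s where s = α+β.
Need P(θ < 0.62) = 0.8 under Beta(0.54s, 0.46s). Normal approximation: (q−m)/√(m(1−m)/s) ≈ z_{0.8} = 0.842, so s ≈ 0.54·0.46·(0.842)²/(0.62−0.54)² = 27.5.
At s = 27.5: P(θ<0.62) ≈ 0.799. Adjusting to match 0.8 gives s ≈ 27.81.
So α = 0.54·27.81 ≈ 15.01, β = 0.46·27.81 ≈ 12.79.

α ≈ 15.01, β ≈ 12.79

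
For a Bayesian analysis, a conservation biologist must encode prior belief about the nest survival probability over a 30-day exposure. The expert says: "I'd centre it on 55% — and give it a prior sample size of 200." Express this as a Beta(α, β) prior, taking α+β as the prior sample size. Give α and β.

α = 110, β = 90

Under the effective-sample-size interpretation, Beta(α, β) has prior mean α/(α+β) and prior sample size α+β.
So α+β = 200 and α/(α+β) = 0.55, giving α = 0.55·200 = 110 and β = 200 − 110 = 90.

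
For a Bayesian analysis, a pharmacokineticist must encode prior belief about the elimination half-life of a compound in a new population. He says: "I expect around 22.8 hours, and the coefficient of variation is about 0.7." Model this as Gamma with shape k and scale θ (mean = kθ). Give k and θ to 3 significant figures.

For Gamma(k, scale θ): mean = kθ, variance = kθ², so CV = 1/√k.
CV = 0.7, hence k = 1/CV² = 2.04.
Then θ = mean/k = 22.8/2.04 = 11.2.

k ≈ 2.04, θ ≈ 11.2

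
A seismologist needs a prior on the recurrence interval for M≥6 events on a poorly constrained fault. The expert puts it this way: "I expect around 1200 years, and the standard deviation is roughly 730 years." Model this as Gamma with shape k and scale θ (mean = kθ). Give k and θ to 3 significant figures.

k ≈ 2.7, θ ≈ 444

For Gamma(k, scale θ): mean = kθ, variance = kθ², so CV = 1/√k.
CV = SD/mean = 730/1200 = 0.6083, hence k = 1/CV² = 2.7.
Then θ = mean/k = 1200/2.7 = 444.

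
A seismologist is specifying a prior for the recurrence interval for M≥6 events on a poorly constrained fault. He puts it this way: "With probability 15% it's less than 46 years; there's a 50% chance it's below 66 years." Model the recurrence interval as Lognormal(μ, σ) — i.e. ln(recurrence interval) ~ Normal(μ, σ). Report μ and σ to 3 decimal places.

μ ≈ 4.190, σ ≈ 0.348

If T ~ Lognormal(μ,σ) then ln T ~ Normal(μ,σ), so the p-quantile of ln T is μ + z_p·σ.
ln(46) = 3.829 and ln(66) = 4.19; z_{0.15} = -1.036, z_{0.5} = 0.
σ = (4.19 − 3.829)/(0 − (-1.036)) = 0.348.
μ = 3.829 − (-1.036)·0.348 = 4.190.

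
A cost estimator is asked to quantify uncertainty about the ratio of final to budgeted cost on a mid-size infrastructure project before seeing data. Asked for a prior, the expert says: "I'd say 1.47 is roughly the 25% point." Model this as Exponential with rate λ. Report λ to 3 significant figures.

λ ≈ 0.196

P(T < 1.47) = 1 − e^(−λ·1.47) = 0.25, so λ = −ln(1−0.25)/1.47 = −ln(0.75)/1.47 = 0.196.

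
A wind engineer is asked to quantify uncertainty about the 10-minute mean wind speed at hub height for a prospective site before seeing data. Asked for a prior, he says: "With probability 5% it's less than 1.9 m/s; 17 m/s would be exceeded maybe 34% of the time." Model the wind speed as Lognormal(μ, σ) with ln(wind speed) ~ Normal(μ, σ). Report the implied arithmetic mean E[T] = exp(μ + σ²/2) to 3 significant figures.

E[T] ≈ 19.3 m/s

If T ~ Lognormal(μ,σ) then ln T ~ Normal(μ,σ), so the p-quantile of ln T is μ + z_p·σ.
ln(1.9) = 0.6419 and ln(17) = 2.833; z_{0.05} = -1.645, z_{0.66} = 0.4125.
σ = (2.833 − 0.6419)/(0.4125 − (-1.645)) = 1.065.
μ = 0.6419 − (-1.645)·1.065 = 2.394.
E[T] = exp(μ + σ²/2) = exp(2.394 + 0.5673) = 19.3 m/s.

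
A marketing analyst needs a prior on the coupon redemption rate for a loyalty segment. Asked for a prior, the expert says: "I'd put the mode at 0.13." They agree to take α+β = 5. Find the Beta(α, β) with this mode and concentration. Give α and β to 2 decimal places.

For α,β > 1 the Beta mode is (α−1)/(α+β−2). With α+β = 5, the mode is (α−1)/3.
Set (α−1)/3 = 0.13 → α = 1 + 0.13·3 = 1.39.
β = 5 − α = 3.61.

α = 1.39, β = 3.61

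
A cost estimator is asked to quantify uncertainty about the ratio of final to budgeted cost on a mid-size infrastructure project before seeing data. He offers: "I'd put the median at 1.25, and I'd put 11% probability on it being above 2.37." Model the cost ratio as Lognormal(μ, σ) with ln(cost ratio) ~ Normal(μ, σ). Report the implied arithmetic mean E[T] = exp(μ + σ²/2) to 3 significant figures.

If T ~ Lognormal(μ,σ) then ln T ~ Normal(μ,σ), so the p-quantile of ln T is μ + z_p·σ.
ln(1.25) = 0.2231 and ln(2.37) = 0.8629; z_{0.5} = 0, z_{0.89} = 1.227.
σ = (0.8629 − 0.2231)/(1.227 − (0)) = 0.522.
μ = 0.2231 − (0)·0.522 = 0.223.
E[T] = exp(μ + σ²/2) = exp(0.223 + 0.1360) = 1.43.

E[T] ≈ 1.43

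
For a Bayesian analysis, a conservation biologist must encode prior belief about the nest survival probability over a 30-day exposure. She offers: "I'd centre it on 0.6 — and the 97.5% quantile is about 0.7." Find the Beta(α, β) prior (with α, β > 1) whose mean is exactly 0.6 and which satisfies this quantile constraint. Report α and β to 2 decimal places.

With mean 0.6 fixed, write α = 0.6s, β = 0.4s where s = α+β.
Need P(θ < 0.7) = 0.975 under Beta(0.6s, 0.4s). Normal approximation: (q−m)/√(m(1−m)/s) ≈ z_{0.975} = 1.96, so s ≈ 0.6·0.4·(1.96)²/(0.7−0.6)² = 92.2.
At s = 92.2: P(θ<0.7) ≈ 0.978. Adjusting to match 0.975 gives s ≈ 86.83.
So α = 0.6·86.83 ≈ 52.10, β = 0.4·86.83 ≈ 34.73.

α ≈ 52.10, β ≈ 34.73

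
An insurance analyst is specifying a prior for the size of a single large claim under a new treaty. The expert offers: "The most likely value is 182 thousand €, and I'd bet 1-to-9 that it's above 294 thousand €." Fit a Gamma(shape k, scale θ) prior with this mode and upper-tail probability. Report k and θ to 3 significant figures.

k ≈ 9.18, θ ≈ 22.3

Gamma(k,θ) with k>1 has mode (k−1)θ, so θ = 182/(k−1).
Need P(X < 294) = 0.9 with θ tied to k this way. Start at k = 2, θ = 182: P(X<294) ≈ 0.480.
Too low — raise k to concentrate. Iterating converges to k ≈ 9.18.
Then θ = 182/(9.18−1) ≈ 22.3.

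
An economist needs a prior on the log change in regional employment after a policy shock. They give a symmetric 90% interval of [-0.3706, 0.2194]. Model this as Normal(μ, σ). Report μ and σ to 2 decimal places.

A symmetric 90% interval runs μ ± z·σ with z = 1.645.
Half-width = 0.295, so σ = 0.295/1.645 = 0.18.
μ is the interval midpoint, -0.08.

μ = -0.08, σ = 0.18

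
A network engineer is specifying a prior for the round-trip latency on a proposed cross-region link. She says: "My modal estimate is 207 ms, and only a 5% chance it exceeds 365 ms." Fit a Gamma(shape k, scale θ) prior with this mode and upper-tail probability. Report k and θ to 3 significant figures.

Gamma(k,θ) with k>1 has mode (k−1)θ, so θ = 207/(k−1).
Need P(X < 365) = 0.95 with θ tied to k this way. Start at k = 2, θ = 207: P(X<365) ≈ 0.526.
Too low — raise k to concentrate. Iterating converges to k ≈ 9.67.
Then θ = 207/(9.67−1) ≈ 23.9.

k ≈ 9.67, θ ≈ 23.9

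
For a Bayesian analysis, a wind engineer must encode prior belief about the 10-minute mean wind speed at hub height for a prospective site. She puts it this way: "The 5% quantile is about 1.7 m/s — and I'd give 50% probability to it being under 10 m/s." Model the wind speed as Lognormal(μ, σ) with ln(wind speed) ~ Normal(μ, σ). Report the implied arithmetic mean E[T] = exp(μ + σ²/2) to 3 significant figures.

If T ~ Lognormal(μ,σ) then ln T ~ Normal(μ,σ), so the p-quantile of ln T is μ + z_p·σ.
ln(1.7) = 0.5306 and ln(10) = 2.303; z_{0.05} = -1.645, z_{0.5} = 0.
σ = (2.303 − 0.5306)/(0 − (-1.645)) = 1.077.
μ = 0.5306 − (-1.645)·1.077 = 2.303.
E[T] = exp(μ + σ²/2) = exp(2.303 + 0.5803) = 17.9 m/s.

E[T] ≈ 17.9 m/s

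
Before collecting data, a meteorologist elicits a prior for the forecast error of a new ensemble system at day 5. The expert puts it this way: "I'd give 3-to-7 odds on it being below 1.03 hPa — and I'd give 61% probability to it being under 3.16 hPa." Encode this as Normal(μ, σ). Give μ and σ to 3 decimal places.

For Normal(μ,σ), the p-quantile is μ + z_p·σ. Here z_{0.3} = -0.5244, z_{0.61} = 0.2793.
So 1.03 = μ − 0.5244σ and 3.16 = μ + 0.2793σ.
Subtracting: σ = (3.16 − 1.03)/(0.2793 − (-0.5244)) = 2.650.
Then μ = 1.03 − (-0.5244)·2.650 = 2.420.

μ = 2.420, σ = 2.650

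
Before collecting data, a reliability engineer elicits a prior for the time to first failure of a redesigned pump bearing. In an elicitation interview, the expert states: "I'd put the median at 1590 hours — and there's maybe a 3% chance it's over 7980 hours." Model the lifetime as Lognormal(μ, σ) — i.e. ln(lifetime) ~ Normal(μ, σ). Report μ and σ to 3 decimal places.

μ ≈ 7.371, σ ≈ 0.858

If T ~ Lognormal(μ,σ) then ln T ~ Normal(μ,σ), so the p-quantile of ln T is μ + z_p·σ.
ln(1590) = 7.371 and ln(7980) = 8.985; z_{0.5} = 0, z_{0.97} = 1.881.
σ = (8.985 − 7.371)/(1.881 − (0)) = 0.858.
μ = 7.371 − (0)·0.858 = 7.371.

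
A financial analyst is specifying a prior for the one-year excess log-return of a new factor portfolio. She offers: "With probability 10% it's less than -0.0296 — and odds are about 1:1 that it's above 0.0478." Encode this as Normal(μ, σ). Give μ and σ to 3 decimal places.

For Normal(μ,σ), the p-quantile is μ + z_p·σ. Here z_{0.1} = -1.282, z_{0.5} = 0.
So -0.0296 = μ − 1.282σ and 0.0478 = μ + 0σ.
Subtracting: σ = (0.0478 − -0.0296)/(0 − (-1.282)) = 0.060.
Then μ = -0.0296 − (-1.282)·0.060 = 0.048.

μ = 0.048, σ = 0.060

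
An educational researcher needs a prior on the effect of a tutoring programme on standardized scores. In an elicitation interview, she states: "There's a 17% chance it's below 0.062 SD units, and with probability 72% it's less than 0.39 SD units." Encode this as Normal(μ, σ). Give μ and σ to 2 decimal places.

The p-quantile of Normal(μ,σ) is μ + z_p·σ, with z_{0.17} = -0.9542 and z_{0.72} = 0.5828.
Eliminate σ: μ = (z₂·x₁ − z₁·x₂)/(z₂ − z₁) = (0.5828·0.062 − (-0.9542)·0.39)/1.537 = 0.27.
Then σ = (x₂ − x₁)/(z₂ − z₁) = (0.39 − 0.062)/1.537 = 0.21.

μ = 0.27, σ = 0.21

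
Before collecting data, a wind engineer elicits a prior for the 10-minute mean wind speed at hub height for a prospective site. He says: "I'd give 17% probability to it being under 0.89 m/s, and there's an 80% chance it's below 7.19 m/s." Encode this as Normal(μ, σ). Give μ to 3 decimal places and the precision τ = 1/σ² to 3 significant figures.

For Normal(μ,σ), the p-quantile is μ + z_p·σ. Here z_{0.17} = -0.9542, z_{0.8} = 0.8416.
So 0.89 = μ − 0.9542σ and 7.19 = μ + 0.8416σ.
Subtracting: σ = (7.19 − 0.89)/(0.8416 − (-0.9542)) = 3.508.
Then μ = 0.89 − (-0.9542)·3.508 = 4.237.
Precision τ = 1/σ² = 1/3.508² = 0.0813.

μ = 4.237, τ = 0.0813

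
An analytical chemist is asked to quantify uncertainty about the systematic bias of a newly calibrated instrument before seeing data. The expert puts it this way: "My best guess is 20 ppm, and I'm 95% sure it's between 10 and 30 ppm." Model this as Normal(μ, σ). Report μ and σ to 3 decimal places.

A symmetric 95% interval runs μ ± z·σ with z = 1.96.
Half-width = 10, so σ = 10/1.96 = 5.102.
μ is the stated best guess, 20.000.

μ = 20.000, σ = 5.102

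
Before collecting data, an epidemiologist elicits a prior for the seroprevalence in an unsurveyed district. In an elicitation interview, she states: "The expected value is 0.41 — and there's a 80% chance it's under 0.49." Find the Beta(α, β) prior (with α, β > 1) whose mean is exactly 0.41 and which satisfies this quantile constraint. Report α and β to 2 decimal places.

α ≈ 10.84, β ≈ 15.60

With mean 0.41 fixed, write α = 0.41s, β = 0.59s where s = α+β.
Need P(θ < 0.49) = 0.8 under Beta(0.41s, 0.59s). Normal approximation: (q−m)/√(m(1−m)/s) ≈ z_{0.8} = 0.842, so s ≈ 0.41·0.59·(0.842)²/(0.49−0.41)² = 26.8.
At s = 26.8: P(θ<0.49) ≈ 0.801. Adjusting to match 0.8 gives s ≈ 26.45.
So α = 0.41·26.45 ≈ 10.84, β = 0.59·26.45 ≈ 15.60.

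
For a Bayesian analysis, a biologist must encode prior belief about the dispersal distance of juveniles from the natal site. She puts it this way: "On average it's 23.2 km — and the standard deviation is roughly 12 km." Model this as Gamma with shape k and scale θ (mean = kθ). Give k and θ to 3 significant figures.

For Gamma(k, scale θ): mean = kθ, variance = kθ², so CV = 1/√k.
CV = SD/mean = 12/23.2 = 0.5172, hence k = 1/CV² = 3.74.
Then θ = mean/k = 23.2/3.74 = 6.21.

k ≈ 3.74, θ ≈ 6.21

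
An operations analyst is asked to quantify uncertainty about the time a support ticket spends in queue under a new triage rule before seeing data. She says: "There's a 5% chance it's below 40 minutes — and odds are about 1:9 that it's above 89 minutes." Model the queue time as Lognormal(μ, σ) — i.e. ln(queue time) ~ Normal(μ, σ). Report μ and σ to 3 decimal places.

μ ≈ 4.138, σ ≈ 0.273

If T ~ Lognormal(μ,σ) then ln T ~ Normal(μ,σ), so the p-quantile of ln T is μ + z_p·σ.
ln(40) = 3.689 and ln(89) = 4.489; z_{0.05} = -1.645, z_{0.9} = 1.282.
σ = (4.489 − 3.689)/(1.282 − (-1.645)) = 0.273.
μ = 3.689 − (-1.645)·0.273 = 4.138.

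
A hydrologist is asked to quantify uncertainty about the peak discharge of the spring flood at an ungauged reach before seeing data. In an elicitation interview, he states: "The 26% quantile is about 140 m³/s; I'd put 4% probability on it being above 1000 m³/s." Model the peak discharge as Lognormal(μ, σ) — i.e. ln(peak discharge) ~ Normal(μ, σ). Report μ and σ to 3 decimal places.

If T ~ Lognormal(μ,σ) then ln T ~ Normal(μ,σ), so the p-quantile of ln T is μ + z_p·σ.
ln(140) = 4.942 and ln(1000) = 6.908; z_{0.26} = -0.6433, z_{0.96} = 1.751.
σ = (6.908 − 4.942)/(1.751 − (-0.6433)) = 0.821.
μ = 4.942 − (-0.6433)·0.821 = 5.470.

μ ≈ 5.470, σ ≈ 0.821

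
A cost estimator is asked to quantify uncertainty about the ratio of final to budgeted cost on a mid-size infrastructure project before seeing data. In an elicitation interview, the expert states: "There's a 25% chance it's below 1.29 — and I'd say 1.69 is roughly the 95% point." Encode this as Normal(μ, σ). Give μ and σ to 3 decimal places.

μ = 1.406, σ = 0.172

The p-quantile of Normal(μ,σ) is μ + z_p·σ, with z_{0.25} = -0.6745 and z_{0.95} = 1.645.
Eliminate σ: μ = (z₂·x₁ − z₁·x₂)/(z₂ − z₁) = (1.645·1.29 − (-0.6745)·1.69)/2.319 = 1.406.
Then σ = (x₂ − x₁)/(z₂ − z₁) = (1.69 − 1.29)/2.319 = 0.172.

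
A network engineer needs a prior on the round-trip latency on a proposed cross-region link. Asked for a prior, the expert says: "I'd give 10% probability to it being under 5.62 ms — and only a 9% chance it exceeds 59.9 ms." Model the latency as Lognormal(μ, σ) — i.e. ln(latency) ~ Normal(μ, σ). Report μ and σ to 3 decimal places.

If T ~ Lognormal(μ,σ) then ln T ~ Normal(μ,σ), so the p-quantile of ln T is μ + z_p·σ.
ln(5.62) = 1.726 and ln(59.9) = 4.093; z_{0.1} = -1.282, z_{0.91} = 1.341.
σ = (4.093 − 1.726)/(1.341 − (-1.282)) = 0.902.
μ = 1.726 − (-1.282)·0.902 = 2.883.

μ ≈ 2.883, σ ≈ 0.902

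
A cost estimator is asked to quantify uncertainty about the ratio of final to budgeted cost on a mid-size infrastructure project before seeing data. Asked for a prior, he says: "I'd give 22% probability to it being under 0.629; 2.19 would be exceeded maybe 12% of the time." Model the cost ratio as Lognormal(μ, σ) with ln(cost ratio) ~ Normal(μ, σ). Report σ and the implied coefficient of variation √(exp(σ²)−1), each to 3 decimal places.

If T ~ Lognormal(μ,σ) then ln T ~ Normal(μ,σ), so the p-quantile of ln T is μ + z_p·σ.
ln(0.629) = -0.4636 and ln(2.19) = 0.7839; z_{0.22} = -0.7722, z_{0.88} = 1.175.
σ = (0.7839 − -0.4636)/(1.175 − (-0.7722)) = 0.641.
μ = -0.4636 − (-0.7722)·0.641 = 0.031.
CV = √(exp(σ²)−1) = √(exp(0.4105)−1) = 0.712.

σ ≈ 0.641, CV ≈ 0.712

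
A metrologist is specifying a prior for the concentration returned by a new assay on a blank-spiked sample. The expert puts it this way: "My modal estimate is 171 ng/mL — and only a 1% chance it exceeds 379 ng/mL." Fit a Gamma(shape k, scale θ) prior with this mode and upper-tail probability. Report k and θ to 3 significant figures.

Gamma(k,θ) with k>1 has mode (k−1)θ, so θ = 171/(k−1).
Need P(X < 379) = 0.99 with θ tied to k this way. Start at k = 2, θ = 171: P(X<379) ≈ 0.649.
Too low — raise k to concentrate. Iterating converges to k ≈ 8.6.
Then θ = 171/(8.6−1) ≈ 22.5.

k ≈ 8.6, θ ≈ 22.5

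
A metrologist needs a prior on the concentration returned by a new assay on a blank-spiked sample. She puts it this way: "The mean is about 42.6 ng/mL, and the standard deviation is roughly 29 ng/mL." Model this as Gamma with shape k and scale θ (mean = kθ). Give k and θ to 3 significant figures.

k ≈ 2.16, θ ≈ 19.7

For Gamma(k, scale θ): mean = kθ, variance = kθ², so CV = 1/√k.
CV = SD/mean = 29/42.6 = 0.6808, hence k = 1/CV² = 2.16.
Then θ = mean/k = 42.6/2.16 = 19.7.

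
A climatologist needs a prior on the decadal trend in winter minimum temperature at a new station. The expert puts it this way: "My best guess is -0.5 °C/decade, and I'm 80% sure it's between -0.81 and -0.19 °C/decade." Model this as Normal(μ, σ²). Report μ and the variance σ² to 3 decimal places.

μ = -0.500, σ² = 0.059

A symmetric 80% interval runs μ ± z·σ with z = 1.282.
Half-width = 0.31, so σ = 0.31/1.282 = 0.2419 and σ² = 0.059.
μ is the stated best guess, -0.500.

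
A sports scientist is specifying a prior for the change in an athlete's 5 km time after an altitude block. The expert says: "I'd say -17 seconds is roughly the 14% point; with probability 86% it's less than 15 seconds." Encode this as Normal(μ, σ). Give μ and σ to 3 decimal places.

For Normal(μ,σ), the p-quantile is μ + z_p·σ. Here z_{0.14} = -1.08, z_{0.86} = 1.08.
So -17 = μ − 1.08σ and 15 = μ + 1.08σ.
Subtracting: σ = (15 − -17)/(1.08 − (-1.08)) = 14.810.
Then μ = -17 − (-1.08)·14.810 = -1.000.

μ = -1.000, σ = 14.810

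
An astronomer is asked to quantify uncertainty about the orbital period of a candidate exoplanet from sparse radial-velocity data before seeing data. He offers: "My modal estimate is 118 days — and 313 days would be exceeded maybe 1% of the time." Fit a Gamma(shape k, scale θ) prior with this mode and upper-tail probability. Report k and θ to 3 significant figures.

k ≈ 5.87, θ ≈ 24.2

Gamma(k,θ) with k>1 has mode (k−1)θ, so θ = 118/(k−1).
Need P(X < 313) = 0.99 with θ tied to k this way. Start at k = 2, θ = 118: P(X<313) ≈ 0.743.
Too low — raise k to concentrate. Iterating converges to k ≈ 5.87.
Then θ = 118/(5.87−1) ≈ 24.2.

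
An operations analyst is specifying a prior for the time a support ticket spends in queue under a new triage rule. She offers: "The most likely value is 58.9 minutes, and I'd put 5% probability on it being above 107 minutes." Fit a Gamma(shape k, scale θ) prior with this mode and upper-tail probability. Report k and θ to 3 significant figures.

k ≈ 8.82, θ ≈ 7.54

Gamma(k,θ) with k>1 has mode (k−1)θ, so θ = 58.9/(k−1).
Need P(X < 107) = 0.95 with θ tied to k this way. Start at k = 2, θ = 58.9: P(X<107) ≈ 0.542.
Too low — raise k to concentrate. Iterating converges to k ≈ 8.82.
Then θ = 58.9/(8.82−1) ≈ 7.54.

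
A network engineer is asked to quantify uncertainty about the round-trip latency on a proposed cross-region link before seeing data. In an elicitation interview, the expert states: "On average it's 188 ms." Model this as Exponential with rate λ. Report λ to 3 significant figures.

λ ≈ 0.00532

Exponential mean = 1/λ, so λ = 1/188.0 = 0.00532.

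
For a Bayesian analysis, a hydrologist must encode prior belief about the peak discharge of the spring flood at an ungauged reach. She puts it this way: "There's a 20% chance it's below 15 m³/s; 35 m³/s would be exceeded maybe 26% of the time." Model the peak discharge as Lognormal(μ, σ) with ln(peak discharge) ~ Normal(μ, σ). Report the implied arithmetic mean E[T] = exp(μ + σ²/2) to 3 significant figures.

If T ~ Lognormal(μ,σ) then ln T ~ Normal(μ,σ), so the p-quantile of ln T is μ + z_p·σ.
ln(15) = 2.708 and ln(35) = 3.555; z_{0.2} = -0.8416, z_{0.74} = 0.6433.
σ = (3.555 − 2.708)/(0.6433 − (-0.8416)) = 0.571.
μ = 2.708 − (-0.8416)·0.571 = 3.188.
E[T] = exp(μ + σ²/2) = exp(3.188 + 0.1628) = 28.5 m³/s.

E[T] ≈ 28.5 m³/s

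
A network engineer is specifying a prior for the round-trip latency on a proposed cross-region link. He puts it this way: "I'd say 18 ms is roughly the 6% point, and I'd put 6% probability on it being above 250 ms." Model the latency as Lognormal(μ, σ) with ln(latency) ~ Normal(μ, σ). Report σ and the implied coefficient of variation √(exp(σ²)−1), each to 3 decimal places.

If T ~ Lognormal(μ,σ) then ln T ~ Normal(μ,σ), so the p-quantile of ln T is μ + z_p·σ.
ln(18) = 2.89 and ln(250) = 5.521; z_{0.06} = -1.555, z_{0.94} = 1.555.
σ = (5.521 − 2.89)/(1.555 − (-1.555)) = 0.846.
μ = 2.89 − (-1.555)·0.846 = 4.206.
CV = √(exp(σ²)−1) = √(exp(0.7159)−1) = 1.023.

σ ≈ 0.846, CV ≈ 1.023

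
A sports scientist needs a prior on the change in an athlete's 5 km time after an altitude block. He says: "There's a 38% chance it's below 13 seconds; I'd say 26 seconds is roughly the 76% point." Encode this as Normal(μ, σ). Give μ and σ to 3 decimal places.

μ = 16.925, σ = 12.849

The p-quantile of Normal(μ,σ) is μ + z_p·σ, with z_{0.38} = -0.3055 and z_{0.76} = 0.7063.
Eliminate σ: μ = (z₂·x₁ − z₁·x₂)/(z₂ − z₁) = (0.7063·13 − (-0.3055)·26)/1.012 = 16.925.
Then σ = (x₂ − x₁)/(z₂ − z₁) = (26 − 13)/1.012 = 12.849.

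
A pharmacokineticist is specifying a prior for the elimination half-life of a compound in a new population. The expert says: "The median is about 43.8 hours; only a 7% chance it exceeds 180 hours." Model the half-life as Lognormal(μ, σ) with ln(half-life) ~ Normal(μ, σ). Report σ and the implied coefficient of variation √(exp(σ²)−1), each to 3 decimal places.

σ ≈ 0.958, CV ≈ 1.226

If T ~ Lognormal(μ,σ) then ln T ~ Normal(μ,σ), so the p-quantile of ln T is μ + z_p·σ.
ln(43.8) = 3.78 and ln(180) = 5.193; z_{0.5} = 0, z_{0.93} = 1.476.
σ = (5.193 − 3.78)/(1.476 − (0)) = 0.958.
μ = 3.78 − (0)·0.958 = 3.780.
CV = √(exp(σ²)−1) = √(exp(0.9171)−1) = 1.226.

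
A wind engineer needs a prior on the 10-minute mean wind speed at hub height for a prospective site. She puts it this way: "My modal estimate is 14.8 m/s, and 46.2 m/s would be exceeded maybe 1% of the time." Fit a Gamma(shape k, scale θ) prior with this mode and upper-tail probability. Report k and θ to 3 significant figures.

Gamma(k,θ) with k>1 has mode (k−1)θ, so θ = 14.8/(k−1).
Need P(X < 46.2) = 0.99 with θ tied to k this way. Start at k = 2, θ = 14.8: P(X<46.2) ≈ 0.818.
Too low — raise k to concentrate. Iterating converges to k ≈ 4.44.
Then θ = 14.8/(4.44−1) ≈ 4.3.

k ≈ 4.44, θ ≈ 4.3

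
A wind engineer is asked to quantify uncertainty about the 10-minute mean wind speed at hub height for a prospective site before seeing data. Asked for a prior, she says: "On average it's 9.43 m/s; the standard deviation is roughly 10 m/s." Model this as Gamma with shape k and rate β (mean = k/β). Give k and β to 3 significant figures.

k ≈ 0.889, β ≈ 0.0943

For Gamma(k, rate β): mean = k/β, variance = k/β², so CV = 1/√k.
CV = SD/mean = 10/9.43 = 1.06, hence k = 1/CV² = 0.889.
Then β = k/mean = 0.889/9.43 = 0.0943.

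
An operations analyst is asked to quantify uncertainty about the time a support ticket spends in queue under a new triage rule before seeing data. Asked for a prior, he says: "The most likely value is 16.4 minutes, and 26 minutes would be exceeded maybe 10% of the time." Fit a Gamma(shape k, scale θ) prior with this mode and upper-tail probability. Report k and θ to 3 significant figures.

Gamma(k,θ) with k>1 has mode (k−1)θ, so θ = 16.4/(k−1).
Need P(X < 26) = 0.9 with θ tied to k this way. Start at k = 2, θ = 16.4: P(X<26) ≈ 0.470.
Too low — raise k to concentrate. Iterating converges to k ≈ 9.84.
Then θ = 16.4/(9.84−1) ≈ 1.86.

k ≈ 9.84, θ ≈ 1.86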